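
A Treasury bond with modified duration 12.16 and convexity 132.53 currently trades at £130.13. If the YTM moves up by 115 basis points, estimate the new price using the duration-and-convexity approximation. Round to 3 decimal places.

Duration effect: -D_mod·Δy = -12.16 × (+0.0115) = -0.139840
Convexity effect: ½·C·(Δy)² = 0.5 × 132.53 × (0.0115)² = +0.00876354625
ΔP/P ≈ -0.139840 + 0.00876354625 = -0.13107645375
New price ≈ 130.13 × (1 - 0.13107645375) = 113.0730210735125.

£113.073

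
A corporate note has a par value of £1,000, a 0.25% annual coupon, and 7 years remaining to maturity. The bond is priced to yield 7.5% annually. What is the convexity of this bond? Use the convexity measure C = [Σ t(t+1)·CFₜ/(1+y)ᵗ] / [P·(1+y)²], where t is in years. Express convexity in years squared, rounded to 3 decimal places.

With y = 0.075:
  t   CF        PV=CF/(1+0.075)^t    t·PV        t(t+1)·PV
  1         2.50         2.3256         2.3256           4.6512
  2         2.50         2.1633         4.3267          12.9800
  3         2.50         2.0124         6.0372          24.1488
  4         2.50         1.8720         7.4880          37.4400
  5         2.50         1.7414         8.7070          52.2419
  6         2.50         1.6199         9.7194          68.0360
  7     1,002.50       604.2618     4,229.8325      33,838.6601
  Σ                    615.9964     4,268.4364      34,038.1580
P = 615.9964.
Convexity = Σ t(t+1)·PV / [P·(1+y)²] = 34,038.1580 / (615.9964 × 1.155625) = 47.81575.

47.816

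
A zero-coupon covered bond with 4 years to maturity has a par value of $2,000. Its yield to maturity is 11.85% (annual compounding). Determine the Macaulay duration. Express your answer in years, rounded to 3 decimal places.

4.000 years

A zero-coupon bond has a single cash flow at maturity, so its Macaulay duration equals its maturity: 4 years.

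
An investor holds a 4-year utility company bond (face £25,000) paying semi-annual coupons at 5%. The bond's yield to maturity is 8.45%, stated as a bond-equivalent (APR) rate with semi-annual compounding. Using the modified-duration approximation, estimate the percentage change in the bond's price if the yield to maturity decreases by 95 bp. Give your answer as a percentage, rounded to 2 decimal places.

+3.33%

Periodic yield y = 0.04225. Modified duration first:
  t   CF        PV=CF/(1+0.04225)^t    t·PV
  1       625.00       599.6642       599.6642
  2       625.00       575.3554     1,150.7108
  3       625.00       552.0321     1,656.0962
  4       625.00       529.6542     2,118.6167
  5       625.00       508.1834     2,540.9171
  6       625.00       487.5830     2,925.4983
  7       625.00       467.8177     3,274.7242
  8    25,625.00    18,403.0007   147,224.0060
  Σ                 22,123.2908   161,490.2335
P = 22,123.2908; D_Mac = 7.29956 half-year periods = 3.64978 yrs; D_mod = 3.64978/(1+0.04225) = 3.50183 yrs.
ΔP/P ≈ -D_mod · Δy = -3.50183 × (-0.0095) = +0.033267 = +3.3267%.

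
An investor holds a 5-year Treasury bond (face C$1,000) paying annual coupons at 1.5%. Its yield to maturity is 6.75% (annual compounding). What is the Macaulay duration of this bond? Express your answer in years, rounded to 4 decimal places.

4.8316 years

Periodic yield y = 0.0675. Discount each cash flow and weight by its year:
  t   CF        PV=CF/(1+0.0675)^t    t·PV
  1        15.00        14.0515        14.0515
  2        15.00        13.1630        26.3260
  3        15.00        12.3307        36.9921
  4        15.00        11.5510        46.2040
  5     1,015.00       732.1948     3,660.9739
  Σ                    783.2910     3,784.5475
Price P = Σ PV = 783.2910.
Macaulay duration = Σ(t·PV) / P = 3,784.5475 / 783.2910 = 4.83160 years.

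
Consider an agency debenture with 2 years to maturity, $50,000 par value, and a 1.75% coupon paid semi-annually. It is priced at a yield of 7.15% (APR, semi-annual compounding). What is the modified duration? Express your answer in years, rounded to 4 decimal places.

1.9044 years

Periodic yield y = 0.03575. First find Macaulay duration:
  t   CF        PV=CF/(1+0.03575)^t    t·PV
  1       437.50       422.3992       422.3992
  2       437.50       407.8197       815.6393
  3       437.50       393.7433     1,181.2300
  4    50,437.50    43,826.1968   175,304.7870
  Σ                 45,050.1590   177,724.0557
P = 45,050.1590; Macaulay duration = 177,724.0557 / 45,050.1590 = 3.94503 half-year periods = 1.97251 years.
Modified duration = D_Mac / (1 + y) = 1.97251 / 1.03575 = 1.90443 years.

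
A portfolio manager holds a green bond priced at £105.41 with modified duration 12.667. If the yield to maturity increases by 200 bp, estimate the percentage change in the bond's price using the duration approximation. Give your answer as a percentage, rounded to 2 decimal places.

-25.33%

Duration approximation: ΔP/P ≈ -D_mod · Δy = -12.667 × (+0.02) = -0.253340.
As a percentage: -25.3340%.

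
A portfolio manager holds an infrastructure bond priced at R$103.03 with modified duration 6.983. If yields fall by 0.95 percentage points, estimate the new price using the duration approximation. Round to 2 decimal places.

R$109.86

Duration approximation: ΔP/P ≈ -D_mod · Δy = -6.983 × (-0.0095) = +0.0663385.
New price ≈ 103.03 × (1 + 0.0663385) = 109.864855655.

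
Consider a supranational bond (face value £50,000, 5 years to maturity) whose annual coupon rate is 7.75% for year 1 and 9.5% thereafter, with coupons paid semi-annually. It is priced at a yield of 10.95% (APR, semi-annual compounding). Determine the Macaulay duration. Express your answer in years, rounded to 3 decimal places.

Periodic yield y = 0.05475. Discount each cash flow and weight by its period:
  t   CF        PV=CF/(1+0.05475)^t    t·PV
  1     1,937.50     1,836.9282     1,836.9282
  2     1,937.50     1,741.5768     3,483.1537
  3     2,375.00     2,024.0210     6,072.0630
  4     2,375.00     1,918.9580     7,675.8321
  5     2,375.00     1,819.3487     9,096.7435
  6     2,375.00     1,724.9099    10,349.4593
  7     2,375.00     1,635.3732    11,447.6124
  8     2,375.00     1,550.4842    12,403.8735
  9     2,375.00     1,470.0016    13,230.0144
  10   52,375.00    30,734.6800   307,346.7998
  Σ                 46,456.2816   382,942.4798
Price P = Σ PV = 46,456.2816.
Macaulay duration = Σ(t·PV) / P = 382,942.4798 / 46,456.2816 = 8.24307 half-year periods.
In years: 8.24307 / 2 = 4.12154 years.

4.122 years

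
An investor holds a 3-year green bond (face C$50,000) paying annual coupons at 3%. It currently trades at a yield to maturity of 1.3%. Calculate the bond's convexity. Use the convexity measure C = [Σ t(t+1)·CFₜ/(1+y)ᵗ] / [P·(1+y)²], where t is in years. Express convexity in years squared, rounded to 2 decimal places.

With y = 0.013:
  t   CF        PV=CF/(1+0.013)^t    t·PV        t(t+1)·PV
  1     1,500.00     1,480.7502     1,480.7502       2,961.5005
  2     1,500.00     1,461.7475     2,923.4951       8,770.4852
  3    51,500.00    49,542.6112   148,627.8336     594,511.3346
  Σ                 52,485.1090   153,032.0789     606,243.3202
P = 52,485.1090.
Convexity = Σ t(t+1)·PV / [P·(1+y)²] = 606,243.3202 / (52,485.1090 × 1.026169) = 11.25620.

11.26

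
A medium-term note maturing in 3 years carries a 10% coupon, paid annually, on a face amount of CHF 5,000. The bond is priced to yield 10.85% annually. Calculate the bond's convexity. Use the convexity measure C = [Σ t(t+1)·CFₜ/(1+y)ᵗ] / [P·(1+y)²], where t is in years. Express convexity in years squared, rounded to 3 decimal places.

With y = 0.1085:
  t   CF        PV=CF/(1+0.1085)^t    t·PV        t(t+1)·PV
  1       500.00       451.0600       451.0600         902.1200
  2       500.00       406.9102       813.8205       2,441.4614
  3     5,500.00     4,037.9004    12,113.7011      48,454.8042
  Σ                  4,895.8706    13,378.5815      51,798.3856
P = 4,895.8706.
Convexity = Σ t(t+1)·PV / [P·(1+y)²] = 51,798.3856 / (4,895.8706 × 1.228772) = 8.61023.

8.610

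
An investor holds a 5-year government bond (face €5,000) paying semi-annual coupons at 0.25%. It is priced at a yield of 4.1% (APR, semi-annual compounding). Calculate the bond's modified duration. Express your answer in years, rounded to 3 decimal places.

Periodic yield y = 0.0205. First find Macaulay duration:
  t   CF        PV=CF/(1+0.0205)^t    t·PV
  1         6.25         6.1244         6.1244
  2         6.25         6.0014        12.0028
  3         6.25         5.8809        17.6426
  4         6.25         5.7627        23.0509
  5         6.25         5.6470        28.2348
  6         6.25         5.5335        33.2012
  7         6.25         5.4224        37.9566
  8         6.25         5.3134        42.5075
  9         6.25         5.2067        46.8603
  10    5,006.25     4,086.7911    40,867.9114
  Σ                  4,137.6836    41,115.4926
P = 4,137.6836; Macaulay duration = 41,115.4926 / 4,137.6836 = 9.93684 half-year periods = 4.96842 years.
Modified duration = D_Mac / (1 + y) = 4.96842 / 1.0205 = 4.86861 years.

4.869 years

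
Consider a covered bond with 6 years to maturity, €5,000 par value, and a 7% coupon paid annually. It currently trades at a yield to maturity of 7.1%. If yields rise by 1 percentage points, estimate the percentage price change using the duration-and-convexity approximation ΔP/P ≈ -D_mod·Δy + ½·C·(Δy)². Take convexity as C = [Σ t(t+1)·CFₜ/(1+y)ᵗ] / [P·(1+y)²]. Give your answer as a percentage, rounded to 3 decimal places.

With y = 0.071:
  t   CF        PV=CF/(1+0.071)^t    t·PV        t(t+1)·PV
  1       350.00       326.7974       326.7974         653.5948
  2       350.00       305.1329       610.2659       1,830.7977
  3       350.00       284.9047       854.7141       3,418.8565
  4       350.00       266.0175     1,064.0699       5,320.3494
  5       350.00       248.3823     1,241.9116       7,451.4698
  6     5,350.00     3,545.0059    21,270.0351     148,890.2460
  Σ                  4,976.2407    25,367.7941     167,565.3142
P = 4,976.2407; D_Mac = 5.09778 yrs; D_mod = 4.75983 yrs; C = 29.35647.
Duration effect: -4.75983 × (+0.01) = -0.047598
Convexity effect: 0.5 × 29.35647 × (0.01)² = +0.0014678
ΔP/P ≈ -0.047598 + 0.0014678 = -0.046131 = -4.6131%.

-4.613%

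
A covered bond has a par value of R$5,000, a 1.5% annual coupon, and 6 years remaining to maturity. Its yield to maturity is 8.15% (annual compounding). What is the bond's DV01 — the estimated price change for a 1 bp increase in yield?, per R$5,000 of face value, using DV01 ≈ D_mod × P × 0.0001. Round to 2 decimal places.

R$1.84

Periodic yield y = 0.0815.
  t   CF        PV=CF/(1+0.0815)^t    t·PV
  1        75.00        69.3481        69.3481
  2        75.00        64.1222       128.2443
  3        75.00        59.2900       177.8701
  4        75.00        54.8220       219.2881
  5        75.00        50.6907       253.4537
  6     5,075.00     3,171.5890    19,029.5340
  Σ                  3,469.8621    19,877.7385
P = 3,469.8621; D_Mac = 5.72868 yrs; D_mod = 5.29698 yrs.
DV01 ≈ 5.29698 × 3,469.8621 × 0.0001 = 1.837979.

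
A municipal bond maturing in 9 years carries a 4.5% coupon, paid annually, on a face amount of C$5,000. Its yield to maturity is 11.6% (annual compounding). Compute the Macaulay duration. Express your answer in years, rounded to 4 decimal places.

7.1342 years

Periodic yield y = 0.116. Discount each cash flow and weight by its year:
  t   CF        PV=CF/(1+0.116)^t    t·PV
  1       225.00       201.6129       201.6129
  2       225.00       180.6567       361.3134
  3       225.00       161.8788       485.6364
  4       225.00       145.0527       580.2107
  5       225.00       129.9755       649.8776
  6       225.00       116.4655       698.7931
  7       225.00       104.3598       730.5185
  8       225.00        93.5123       748.0988
  9     5,225.00     1,945.8463    17,512.6171
  Σ                  3,079.3606    21,968.6784
Price P = Σ PV = 3,079.3606.
Macaulay duration = Σ(t·PV) / P = 21,968.6784 / 3,079.3606 = 7.13417 years.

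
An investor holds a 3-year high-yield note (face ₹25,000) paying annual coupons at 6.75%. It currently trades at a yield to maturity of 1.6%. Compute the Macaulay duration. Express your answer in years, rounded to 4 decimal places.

2.8275 years

Periodic yield y = 0.016. Discount each cash flow and weight by its year:
  t   CF        PV=CF/(1+0.016)^t    t·PV
  1     1,687.50     1,660.9252     1,660.9252
  2     1,687.50     1,634.7689     3,269.5378
  3    26,687.50    25,446.4245    76,339.2736
  Σ                 28,742.1186    81,269.7366
Price P = Σ PV = 28,742.1186.
Macaulay duration = Σ(t·PV) / P = 81,269.7366 / 28,742.1186 = 2.82755 years.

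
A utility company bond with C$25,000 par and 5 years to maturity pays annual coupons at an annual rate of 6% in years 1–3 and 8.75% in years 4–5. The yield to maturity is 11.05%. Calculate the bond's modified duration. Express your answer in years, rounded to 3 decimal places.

3.964 years

Periodic yield y = 0.1105. First find Macaulay duration:
  t   CF        PV=CF/(1+0.1105)^t    t·PV
  1     1,500.00     1,350.7429     1,350.7429
  2     1,500.00     1,216.3376     2,432.6752
  3     1,500.00     1,095.3063     3,285.9188
  4     2,187.50     1,438.3806     5,753.5223
  5    27,187.50    16,098.1682    80,490.8408
  Σ                 21,198.9355    93,313.7000
P = 21,198.9355; Macaulay duration = 93,313.7000 / 21,198.9355 = 4.40181 years.
Modified duration = D_Mac / (1 + y) = 4.40181 / 1.1105 = 3.96381 years.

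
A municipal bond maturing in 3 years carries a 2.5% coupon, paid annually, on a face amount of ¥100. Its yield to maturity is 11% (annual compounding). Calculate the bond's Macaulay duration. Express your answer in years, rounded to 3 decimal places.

Periodic yield y = 0.11. Discount each cash flow and weight by its year:
  t   CF        PV=CF/(1+0.11)^t    t·PV
  1         2.50         2.2523         2.2523
  2         2.50         2.0291         4.0581
  3       102.50        74.9471       224.8413
  Σ                     79.2284       231.1517
Price P = Σ PV = 79.2284.
Macaulay duration = Σ(t·PV) / P = 231.1517 / 79.2284 = 2.91754 years.

2.918 years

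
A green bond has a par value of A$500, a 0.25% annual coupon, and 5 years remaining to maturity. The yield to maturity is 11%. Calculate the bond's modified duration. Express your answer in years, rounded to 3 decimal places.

Periodic yield y = 0.11. First find Macaulay duration:
  t   CF        PV=CF/(1+0.11)^t    t·PV
  1         1.25         1.1261         1.1261
  2         1.25         1.0145         2.0291
  3         1.25         0.9140         2.7420
  4         1.25         0.8234         3.2937
  5       501.25       297.4675     1,487.3374
  Σ                    301.3455     1,496.5282
P = 301.3455; Macaulay duration = 1,496.5282 / 301.3455 = 4.96615 years.
Modified duration = D_Mac / (1 + y) = 4.96615 / 1.11 = 4.47401 years.

4.474 years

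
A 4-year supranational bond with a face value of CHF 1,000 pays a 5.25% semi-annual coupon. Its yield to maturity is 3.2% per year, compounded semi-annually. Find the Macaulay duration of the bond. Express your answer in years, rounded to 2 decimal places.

Periodic yield y = 0.016. Discount each cash flow and weight by its period:
  t   CF        PV=CF/(1+0.016)^t    t·PV
  1        26.25        25.8366        25.8366
  2        26.25        25.4297        50.8595
  3        26.25        25.0293        75.0878
  4        26.25        24.6351        98.5404
  5        26.25        24.2472       121.2358
  6        26.25        23.8653       143.1919
  7        26.25        23.4895       164.4263
  8     1,026.25       903.8649     7,230.9189
  Σ                  1,076.3975     7,910.0972
Price P = Σ PV = 1,076.3975.
Macaulay duration = Σ(t·PV) / P = 7,910.0972 / 1,076.3975 = 7.34868 half-year periods.
In years: 7.34868 / 2 = 3.67434 years.

3.67 years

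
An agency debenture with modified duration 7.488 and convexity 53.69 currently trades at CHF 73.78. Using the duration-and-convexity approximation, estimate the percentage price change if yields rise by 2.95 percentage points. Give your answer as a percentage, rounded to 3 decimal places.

Duration effect: -D_mod·Δy = -7.488 × (+0.0295) = -0.220896
Convexity effect: ½·C·(Δy)² = 0.5 × 53.69 × (0.0295)² = +0.02336186125
ΔP/P ≈ -0.220896 + 0.02336186125 = -0.19753413875
= -19.753413875%.

-19.753%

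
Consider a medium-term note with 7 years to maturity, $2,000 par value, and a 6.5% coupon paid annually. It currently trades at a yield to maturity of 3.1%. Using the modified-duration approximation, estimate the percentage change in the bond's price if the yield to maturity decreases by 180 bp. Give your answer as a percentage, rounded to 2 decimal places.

Periodic yield y = 0.031. Modified duration first:
  t   CF        PV=CF/(1+0.031)^t    t·PV
  1       130.00       126.0912       126.0912
  2       130.00       122.2999       244.5998
  3       130.00       118.6226       355.8677
  4       130.00       115.0558       460.2234
  5       130.00       111.5964       557.9818
  6       130.00       108.2409       649.4453
  7     2,130.00     1,720.1604    12,041.1228
  Σ                  2,422.0671    14,435.3320
P = 2,422.0671; D_Mac = 5.95992 yrs; D_mod = 5.95992/(1+0.031) = 5.78072 yrs.
ΔP/P ≈ -D_mod · Δy = -5.78072 × (-0.018) = +0.104053 = +10.4053%.

+10.41%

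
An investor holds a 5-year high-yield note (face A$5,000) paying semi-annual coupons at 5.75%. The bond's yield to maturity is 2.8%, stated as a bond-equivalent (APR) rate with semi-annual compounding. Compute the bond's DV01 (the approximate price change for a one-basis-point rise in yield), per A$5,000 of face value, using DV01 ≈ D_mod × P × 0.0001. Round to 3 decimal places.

Periodic yield y = 0.014.
  t   CF        PV=CF/(1+0.014)^t    t·PV
  1       143.75       141.7653       141.7653
  2       143.75       139.8080       279.6159
  3       143.75       137.8777       413.6331
  4       143.75       135.9741       543.8962
  5       143.75       134.0967       670.4835
  6       143.75       132.2453       793.4716
  7       143.75       130.4194       912.9357
  8       143.75       128.6187     1,028.9498
  9       143.75       126.8429     1,141.5864
  10    5,143.75     4,476.1054    44,761.0538
  Σ                  5,683.7534    50,687.3913
P = 5,683.7534; D_Mac = 8.91794 half-year periods = 4.45897 yrs; D_mod = 4.39741 yrs.
DV01 ≈ 4.39741 × 5,683.7534 × 0.0001 = 2.499378.

A$2.499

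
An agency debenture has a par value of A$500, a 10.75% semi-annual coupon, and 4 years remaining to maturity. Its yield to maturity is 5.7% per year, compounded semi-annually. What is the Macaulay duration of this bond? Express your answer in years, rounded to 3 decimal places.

3.412 years

Periodic yield y = 0.0285. Discount each cash flow and weight by its period:
  t   CF        PV=CF/(1+0.0285)^t    t·PV
  1       26.875        26.1303        26.1303
  2       26.875        25.4062        50.8124
  3       26.875        24.7022        74.1066
  4       26.875        24.0177        96.0708
  5       26.875        23.3522       116.7608
  6       26.875        22.7051       136.2304
  7       26.875        22.0759       154.5313
  8      526.875       420.7976     3,366.3806
  Σ                    589.1871     4,021.0231
Price P = Σ PV = 589.1871.
Macaulay duration = Σ(t·PV) / P = 4,021.0231 / 589.1871 = 6.82470 half-year periods.
In years: 6.82470 / 2 = 3.41235 years.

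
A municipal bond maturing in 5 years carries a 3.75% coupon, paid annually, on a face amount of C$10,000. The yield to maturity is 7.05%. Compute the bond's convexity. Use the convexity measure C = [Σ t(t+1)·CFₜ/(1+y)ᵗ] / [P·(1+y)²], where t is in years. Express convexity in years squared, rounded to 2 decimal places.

23.55

With y = 0.0705:
  t   CF        PV=CF/(1+0.0705)^t    t·PV        t(t+1)·PV
  1       375.00       350.3036       350.3036         700.6072
  2       375.00       327.2336       654.4673       1,963.4018
  3       375.00       305.6830       917.0489       3,668.1957
  4       375.00       285.5516     1,142.2064       5,711.0318
  5    10,375.00     7,379.9726    36,899.8628     221,399.1769
  Σ                  8,648.7444    39,963.8889     233,442.4133
P = 8,648.7444.
Convexity = Σ t(t+1)·PV / [P·(1+y)²] = 233,442.4133 / (8,648.7444 × 1.145970) = 23.55339.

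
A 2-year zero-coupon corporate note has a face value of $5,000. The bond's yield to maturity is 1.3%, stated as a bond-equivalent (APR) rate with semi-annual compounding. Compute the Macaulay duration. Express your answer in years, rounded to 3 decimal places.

2.000 years

A zero-coupon bond has a single cash flow at maturity, so its Macaulay duration equals its maturity: 2 years.
(Equivalently: 4 semi-annual periods ÷ 2 = 2 years.)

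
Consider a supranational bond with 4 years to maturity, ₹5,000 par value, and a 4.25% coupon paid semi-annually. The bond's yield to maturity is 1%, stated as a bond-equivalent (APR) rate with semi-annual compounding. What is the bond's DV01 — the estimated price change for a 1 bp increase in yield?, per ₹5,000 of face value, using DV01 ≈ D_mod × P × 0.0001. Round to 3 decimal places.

₹2.097

Periodic yield y = 0.005.
  t   CF        PV=CF/(1+0.005)^t    t·PV
  1       106.25       105.7214       105.7214
  2       106.25       105.1954       210.3908
  3       106.25       104.6721       314.0162
  4       106.25       104.1513       416.6052
  5       106.25       103.6331       518.1657
  6       106.25       103.1175       618.7053
  7       106.25       102.6045       718.2317
  8     5,106.25     4,906.5201    39,252.1606
  Σ                  5,635.6154    42,153.9968
P = 5,635.6154; D_Mac = 7.47993 half-year periods = 3.73996 yrs; D_mod = 3.72136 yrs.
DV01 ≈ 3.72136 × 5,635.6154 × 0.0001 = 2.097214.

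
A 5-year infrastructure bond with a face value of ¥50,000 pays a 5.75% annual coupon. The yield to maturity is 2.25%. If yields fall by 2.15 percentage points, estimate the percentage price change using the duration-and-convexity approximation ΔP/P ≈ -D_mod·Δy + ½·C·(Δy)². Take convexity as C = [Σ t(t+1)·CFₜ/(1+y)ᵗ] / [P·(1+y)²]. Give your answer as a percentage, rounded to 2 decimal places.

With y = 0.0225:
  t   CF        PV=CF/(1+0.0225)^t    t·PV        t(t+1)·PV
  1     2,875.00     2,811.7359     2,811.7359       5,623.4719
  2     2,875.00     2,749.8640     5,499.7280      16,499.1840
  3     2,875.00     2,689.3535     8,068.0606      32,272.2426
  4     2,875.00     2,630.1746    10,520.6985      52,603.4924
  5    52,875.00    47,307.9138   236,539.5691   1,419,237.4146
  Σ                 58,189.0419   263,439.7922   1,526,235.8054
P = 58,189.0419; D_Mac = 4.52731 yrs; D_mod = 4.42769 yrs; C = 25.08729.
Duration effect: -4.42769 × (-0.0215) = +0.095195
Convexity effect: 0.5 × 25.08729 × (-0.0215)² = +0.0057983
ΔP/P ≈ +0.095195 + 0.0057983 = +0.100994 = +10.0994%.

+10.10%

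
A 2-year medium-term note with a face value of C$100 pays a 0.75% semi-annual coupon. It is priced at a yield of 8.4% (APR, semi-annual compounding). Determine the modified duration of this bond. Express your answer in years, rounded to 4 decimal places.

Periodic yield y = 0.042. First find Macaulay duration:
  t   CF        PV=CF/(1+0.042)^t    t·PV
  1        0.375         0.3599         0.3599
  2        0.375         0.3454         0.6908
  3        0.375         0.3315         0.9944
  4      100.375        85.1441       340.5765
  Σ                     86.1808       342.6215
P = 86.1808; Macaulay duration = 342.6215 / 86.1808 = 3.97561 half-year periods = 1.98781 years.
Modified duration = D_Mac / (1 + y) = 1.98781 / 1.042 = 1.90768 years.

1.9077 years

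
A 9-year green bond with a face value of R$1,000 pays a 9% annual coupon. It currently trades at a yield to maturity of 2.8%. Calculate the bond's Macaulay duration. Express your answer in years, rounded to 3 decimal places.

7.010 years

Periodic yield y = 0.028. Discount each cash flow and weight by its year:
  t   CF        PV=CF/(1+0.028)^t    t·PV
  1        90.00        87.5486        87.5486
  2        90.00        85.1640       170.3281
  3        90.00        82.8444       248.5332
  4        90.00        80.5879       322.3518
  5        90.00        78.3929       391.9647
  6        90.00        76.2577       457.5463
  7        90.00        74.1807       519.2646
  8        90.00        72.1602       577.2814
  9     1,090.00       850.1361     7,651.2250
  Σ                  1,487.2726    10,426.0438
Price P = Σ PV = 1,487.2726.
Macaulay duration = Σ(t·PV) / P = 10,426.0438 / 1,487.2726 = 7.01018 years.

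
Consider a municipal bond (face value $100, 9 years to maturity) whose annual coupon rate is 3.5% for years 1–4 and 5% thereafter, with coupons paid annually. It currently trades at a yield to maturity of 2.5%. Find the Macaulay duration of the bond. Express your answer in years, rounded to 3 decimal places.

Periodic yield y = 0.025. Discount each cash flow and weight by its year:
  t   CF        PV=CF/(1+0.025)^t    t·PV
  1         3.50         3.4146         3.4146
  2         3.50         3.3314         6.6627
  3         3.50         3.2501         9.7503
  4         3.50         3.1708        12.6833
  5         5.00         4.4193        22.0964
  6         5.00         4.3115        25.8689
  7         5.00         4.2063        29.4443
  8         5.00         4.1037        32.8299
  9       105.00        84.0765       756.6883
  Σ                    114.2842       899.4386
Price P = Σ PV = 114.2842.
Macaulay duration = Σ(t·PV) / P = 899.4386 / 114.2842 = 7.87019 years.

7.870 years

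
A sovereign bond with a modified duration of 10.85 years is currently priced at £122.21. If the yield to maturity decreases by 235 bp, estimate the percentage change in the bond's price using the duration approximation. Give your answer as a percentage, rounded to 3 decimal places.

+25.498%

Duration approximation: ΔP/P ≈ -D_mod · Δy = -10.85 × (-0.0235) = +0.254975.
As a percentage: +25.4975%.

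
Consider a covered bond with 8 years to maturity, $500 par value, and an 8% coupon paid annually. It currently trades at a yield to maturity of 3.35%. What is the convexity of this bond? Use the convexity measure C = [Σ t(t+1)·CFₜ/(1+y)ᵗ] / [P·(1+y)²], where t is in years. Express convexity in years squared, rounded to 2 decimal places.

50.27

With y = 0.0335:
  t   CF        PV=CF/(1+0.0335)^t    t·PV        t(t+1)·PV
  1        40.00        38.7034        38.7034          77.4069
  2        40.00        37.4489        74.8978         224.6934
  3        40.00        36.2350       108.7051         434.8203
  4        40.00        35.0605       140.2420         701.2099
  5        40.00        33.9240       169.6202       1,017.7212
  6        40.00        32.8244       196.9465       1,378.6258
  7        40.00        31.7604       222.3231       1,778.5851
  8       540.00       414.8680     3,318.9438      29,870.4942
  Σ                    660.8247     4,270.3820      35,483.5568
P = 660.8247.
Convexity = Σ t(t+1)·PV / [P·(1+y)²] = 35,483.5568 / (660.8247 × 1.068122) = 50.27127.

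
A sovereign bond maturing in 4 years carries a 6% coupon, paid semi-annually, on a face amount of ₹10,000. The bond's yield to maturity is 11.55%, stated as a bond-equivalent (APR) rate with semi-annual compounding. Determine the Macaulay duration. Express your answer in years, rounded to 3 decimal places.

Periodic yield y = 0.05775. Discount each cash flow and weight by its period:
  t   CF        PV=CF/(1+0.05775)^t    t·PV
  1       300.00       283.6209       283.6209
  2       300.00       268.1360       536.2721
  3       300.00       253.4966       760.4898
  4       300.00       239.6564       958.6258
  5       300.00       226.5719     1,132.8596
  6       300.00       214.2018     1,285.2106
  7       300.00       202.5070     1,417.5489
  8    10,300.00     6,573.1411    52,585.1285
  Σ                  8,261.3317    58,959.7562
Price P = Σ PV = 8,261.3317.
Macaulay duration = Σ(t·PV) / P = 58,959.7562 / 8,261.3317 = 7.13683 half-year periods.
In years: 7.13683 / 2 = 3.56842 years.

3.568 years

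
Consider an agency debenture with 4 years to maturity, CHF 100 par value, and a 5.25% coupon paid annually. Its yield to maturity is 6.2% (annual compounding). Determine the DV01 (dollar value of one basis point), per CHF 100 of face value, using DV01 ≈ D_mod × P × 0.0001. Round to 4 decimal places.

CHF 0.0337

Periodic yield y = 0.062.
  t   CF        PV=CF/(1+0.062)^t    t·PV
  1         5.25         4.9435         4.9435
  2         5.25         4.6549         9.3098
  3         5.25         4.3831        13.1494
  4       105.25        82.7416       330.9665
  Σ                     96.7232       358.3692
P = 96.7232; D_Mac = 3.70510 yrs; D_mod = 3.48880 yrs.
DV01 ≈ 3.48880 × 96.7232 × 0.0001 = 0.033745.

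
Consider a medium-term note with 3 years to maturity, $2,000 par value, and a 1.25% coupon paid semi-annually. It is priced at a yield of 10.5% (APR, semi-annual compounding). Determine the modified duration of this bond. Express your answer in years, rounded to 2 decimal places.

Periodic yield y = 0.0525. First find Macaulay duration:
  t   CF        PV=CF/(1+0.0525)^t    t·PV
  1        12.50        11.8765        11.8765
  2        12.50        11.2841        22.5681
  3        12.50        10.7212        32.1636
  4        12.50        10.1864        40.7457
  5        12.50         9.6783        48.3915
  6     2,012.50     1,480.4824     8,882.8947
  Σ                  1,534.2289     9,038.6401
P = 1,534.2289; Macaulay duration = 9,038.6401 / 1,534.2289 = 5.89132 half-year periods = 2.94566 years.
Modified duration = D_Mac / (1 + y) = 2.94566 / 1.0525 = 2.79873 years.

2.80 years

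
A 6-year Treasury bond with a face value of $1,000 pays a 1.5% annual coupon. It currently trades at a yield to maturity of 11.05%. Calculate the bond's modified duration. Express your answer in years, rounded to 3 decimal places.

Periodic yield y = 0.1105. First find Macaulay duration:
  t   CF        PV=CF/(1+0.1105)^t    t·PV
  1        15.00        13.5074        13.5074
  2        15.00        12.1634        24.3268
  3        15.00        10.9531        32.8592
  4        15.00         9.8632        39.4527
  5        15.00         8.8817        44.4087
  6     1,015.00       541.1961     3,247.1766
  Σ                    596.5649     3,401.7315
P = 596.5649; Macaulay duration = 3,401.7315 / 596.5649 = 5.70220 years.
Modified duration = D_Mac / (1 + y) = 5.70220 / 1.1105 = 5.13480 years.

5.135 years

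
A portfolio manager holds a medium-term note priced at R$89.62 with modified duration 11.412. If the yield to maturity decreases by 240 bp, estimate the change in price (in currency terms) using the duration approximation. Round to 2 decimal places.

Duration approximation: ΔP/P ≈ -D_mod · Δy = -11.412 × (-0.024) = +0.273888.
ΔP ≈ 89.62 × (+0.273888) = +24.54584256.

+R$24.55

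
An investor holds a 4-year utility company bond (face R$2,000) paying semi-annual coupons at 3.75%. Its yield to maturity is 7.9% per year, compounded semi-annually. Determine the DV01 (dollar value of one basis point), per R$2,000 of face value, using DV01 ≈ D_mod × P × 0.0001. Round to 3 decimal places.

Periodic yield y = 0.0395.
  t   CF        PV=CF/(1+0.0395)^t    t·PV
  1        37.50        36.0750        36.0750
  2        37.50        34.7042        69.4084
  3        37.50        33.3855       100.1565
  4        37.50        32.1169       128.4675
  5        37.50        30.8965       154.4823
  6        37.50        29.7224       178.3346
  7        37.50        28.5930       200.1510
  8     2,037.50     1,494.5198    11,956.1583
  Σ                  1,720.0133    12,823.2337
P = 1,720.0133; D_Mac = 7.45531 half-year periods = 3.72766 yrs; D_mod = 3.58601 yrs.
DV01 ≈ 3.58601 × 1,720.0133 × 0.0001 = 0.616798.

R$0.617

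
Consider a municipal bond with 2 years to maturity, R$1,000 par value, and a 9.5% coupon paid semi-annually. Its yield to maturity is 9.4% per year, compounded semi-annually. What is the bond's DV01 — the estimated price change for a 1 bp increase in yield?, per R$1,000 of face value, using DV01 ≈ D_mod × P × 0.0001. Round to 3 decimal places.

R$0.179

Periodic yield y = 0.047.
  t   CF        PV=CF/(1+0.047)^t    t·PV
  1        47.50        45.3677        45.3677
  2        47.50        43.3312        86.6623
  3        47.50        41.3860       124.1580
  4     1,047.50       871.7005     3,486.8021
  Σ                  1,001.7854     3,742.9901
P = 1,001.7854; D_Mac = 3.73632 half-year periods = 1.86816 yrs; D_mod = 1.78430 yrs.
DV01 ≈ 1.78430 × 1,001.7854 × 0.0001 = 0.178748.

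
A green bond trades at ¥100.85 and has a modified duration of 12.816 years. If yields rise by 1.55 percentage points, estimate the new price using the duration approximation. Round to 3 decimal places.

Duration approximation: ΔP/P ≈ -D_mod · Δy = -12.816 × (+0.0155) = -0.198648.
New price ≈ 100.85 × (1 - 0.198648) = 80.8163492.

¥80.816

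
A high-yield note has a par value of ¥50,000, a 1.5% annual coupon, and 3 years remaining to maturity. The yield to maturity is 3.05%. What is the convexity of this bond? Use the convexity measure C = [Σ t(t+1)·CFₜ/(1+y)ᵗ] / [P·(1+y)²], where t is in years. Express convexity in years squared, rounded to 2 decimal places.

With y = 0.0305:
  t   CF        PV=CF/(1+0.0305)^t    t·PV        t(t+1)·PV
  1       750.00       727.8020       727.8020       1,455.6041
  2       750.00       706.2611     1,412.5222       4,237.5665
  3    50,750.00    46,375.8687   139,127.6062     556,510.4250
  Σ                 47,809.9319   141,267.9304     562,203.5955
P = 47,809.9319.
Convexity = Σ t(t+1)·PV / [P·(1+y)²] = 562,203.5955 / (47,809.9319 × 1.061930) = 11.07336.

11.07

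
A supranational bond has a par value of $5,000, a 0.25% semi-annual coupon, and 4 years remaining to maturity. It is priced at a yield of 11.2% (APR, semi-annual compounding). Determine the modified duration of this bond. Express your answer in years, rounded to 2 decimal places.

3.77 years

Periodic yield y = 0.056. First find Macaulay duration:
  t   CF        PV=CF/(1+0.056)^t    t·PV
  1         6.25         5.9186         5.9186
  2         6.25         5.6047        11.2094
  3         6.25         5.3075        15.9224
  4         6.25         5.0260        20.1041
  5         6.25         4.7595        23.7975
  6         6.25         4.5071        27.0426
  7         6.25         4.2681        29.8766
  8     5,006.25     3,237.4360    25,899.4878
  Σ                  3,272.8274    26,033.3588
P = 3,272.8274; Macaulay duration = 26,033.3588 / 3,272.8274 = 7.95439 half-year periods = 3.97720 years.
Modified duration = D_Mac / (1 + y) = 3.97720 / 1.056 = 3.76629 years.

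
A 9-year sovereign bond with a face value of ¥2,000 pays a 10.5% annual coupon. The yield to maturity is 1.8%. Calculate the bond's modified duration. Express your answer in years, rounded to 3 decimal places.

Periodic yield y = 0.018. First find Macaulay duration:
  t   CF        PV=CF/(1+0.018)^t    t·PV
  1       210.00       206.2868       206.2868
  2       210.00       202.6393       405.2787
  3       210.00       199.0563       597.1689
  4       210.00       195.5367       782.1466
  5       210.00       192.0792       960.3961
  6       210.00       188.6829     1,132.0976
  7       210.00       185.3467     1,297.4269
  8       210.00       182.0694     1,456.5556
  9     2,210.00     1,882.1848    16,939.6636
  Σ                  3,433.8823    23,777.0209
P = 3,433.8823; Macaulay duration = 23,777.0209 / 3,433.8823 = 6.92424 years.
Modified duration = D_Mac / (1 + y) = 6.92424 / 1.018 = 6.80181 years.

6.802 years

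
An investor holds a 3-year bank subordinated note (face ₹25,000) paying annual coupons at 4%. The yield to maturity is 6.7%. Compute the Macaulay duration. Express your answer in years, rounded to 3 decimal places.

Periodic yield y = 0.067. Discount each cash flow and weight by its year:
  t   CF        PV=CF/(1+0.067)^t    t·PV
  1     1,000.00       937.2071       937.2071
  2     1,000.00       878.3572     1,756.7144
  3    26,000.00    21,403.2680    64,209.8040
  Σ                 23,218.8323    66,903.7255
Price P = Σ PV = 23,218.8323.
Macaulay duration = Σ(t·PV) / P = 66,903.7255 / 23,218.8323 = 2.88144 years.

2.881 years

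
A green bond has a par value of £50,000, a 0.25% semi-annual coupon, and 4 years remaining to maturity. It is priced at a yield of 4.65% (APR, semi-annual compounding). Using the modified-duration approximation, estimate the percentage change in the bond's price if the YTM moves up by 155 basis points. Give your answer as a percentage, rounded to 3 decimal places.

-6.030%

Periodic yield y = 0.02325. Modified duration first:
  t   CF        PV=CF/(1+0.02325)^t    t·PV
  1        62.50        61.0799        61.0799
  2        62.50        59.6921       119.3841
  3        62.50        58.3357       175.0072
  4        62.50        57.0103       228.0410
  5        62.50        55.7149       278.5744
  6        62.50        54.4489       326.6937
  7        62.50        53.2118       372.4824
  8    50,062.50    41,654.1721   333,233.3767
  Σ                 42,053.6656   334,794.6395
P = 42,053.6656; D_Mac = 7.96113 half-year periods = 3.98056 yrs; D_mod = 3.98056/(1+0.02325) = 3.89012 yrs.
ΔP/P ≈ -D_mod · Δy = -3.89012 × (+0.0155) = -0.060297 = -6.0297%.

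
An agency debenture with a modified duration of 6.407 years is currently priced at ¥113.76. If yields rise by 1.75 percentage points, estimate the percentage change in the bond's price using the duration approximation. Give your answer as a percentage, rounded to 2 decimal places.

-11.21%

Duration approximation: ΔP/P ≈ -D_mod · Δy = -6.407 × (+0.0175) = -0.1121225.
As a percentage: -11.21225%.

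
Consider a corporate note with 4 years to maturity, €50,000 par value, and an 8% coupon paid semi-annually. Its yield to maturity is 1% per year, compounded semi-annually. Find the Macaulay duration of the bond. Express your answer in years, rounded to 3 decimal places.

Periodic yield y = 0.005. Discount each cash flow and weight by its period:
  t   CF        PV=CF/(1+0.005)^t    t·PV
  1     2,000.00     1,990.0498     1,990.0498
  2     2,000.00     1,980.1490     3,960.2980
  3     2,000.00     1,970.2975     5,910.8926
  4     2,000.00     1,960.4950     7,841.9802
  5     2,000.00     1,950.7413     9,753.7067
  6     2,000.00     1,941.0362    11,646.2169
  7     2,000.00     1,931.3793    13,519.6548
  8    52,000.00    49,966.0306   399,728.2448
  Σ                 63,690.1787   454,351.0437
Price P = Σ PV = 63,690.1787.
Macaulay duration = Σ(t·PV) / P = 454,351.0437 / 63,690.1787 = 7.13377 half-year periods.
In years: 7.13377 / 2 = 3.56688 years.

3.567 years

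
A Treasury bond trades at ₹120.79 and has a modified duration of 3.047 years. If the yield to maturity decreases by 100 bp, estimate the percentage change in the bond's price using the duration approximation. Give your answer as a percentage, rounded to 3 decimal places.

Duration approximation: ΔP/P ≈ -D_mod · Δy = -3.047 × (-0.01) = +0.030470.
As a percentage: +3.0470%.

+3.047%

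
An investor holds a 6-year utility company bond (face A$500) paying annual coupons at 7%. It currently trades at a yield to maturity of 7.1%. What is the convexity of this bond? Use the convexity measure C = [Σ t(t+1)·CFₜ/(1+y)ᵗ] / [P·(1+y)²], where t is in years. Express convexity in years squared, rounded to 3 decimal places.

With y = 0.071:
  t   CF        PV=CF/(1+0.071)^t    t·PV        t(t+1)·PV
  1        35.00        32.6797        32.6797          65.3595
  2        35.00        30.5133        61.0266         183.0798
  3        35.00        28.4905        85.4714         341.8857
  4        35.00        26.6017       106.4070         532.0349
  5        35.00        24.8382       124.1912         745.1470
  6       535.00       354.5006     2,127.0035      14,889.0246
  Σ                    497.6241     2,536.7794      16,756.5314
P = 497.6241.
Convexity = Σ t(t+1)·PV / [P·(1+y)²] = 16,756.5314 / (497.6241 × 1.147041) = 29.35647.

29.356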